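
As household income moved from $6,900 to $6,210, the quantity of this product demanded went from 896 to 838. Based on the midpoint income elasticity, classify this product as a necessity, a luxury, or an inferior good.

necessity

%ΔQ = (838 − 896)/[(896+838)/2] = -58/867 ≈ -0.0669.
%ΔI = (6,210 − 6,900)/[(6,900+6,210)/2] = -690/6555 ≈ -0.1053.
E_I = %ΔQ/%ΔI ≈ 0.636.
E_I ∈ (0,1): normal good (necessity).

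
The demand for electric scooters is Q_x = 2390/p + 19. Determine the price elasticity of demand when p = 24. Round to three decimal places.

-0.840

At p = 24, Q_x = 118.5833.
dQ_x/dp = −2390/p² = −4.1493.
Point elasticity E = (dQ_x/dp)·(p/Q_x) = -4.1493 × 24/118.5833 ≈ -0.840.
|E| < 1, so demand is inelastic at this price.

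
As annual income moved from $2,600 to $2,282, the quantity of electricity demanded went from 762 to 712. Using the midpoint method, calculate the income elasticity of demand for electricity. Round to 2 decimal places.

%ΔQ = (712 − 762)/[(762+712)/2] = -50/737 ≈ -0.0678.
%ΔM = (2,282 − 2,600)/[(2,600+2,282)/2] = -318/2441 ≈ -0.1303.
E_I = %ΔQ/%ΔM ≈ 0.52.
E_I ∈ (0,1): normal good (necessity).

0.52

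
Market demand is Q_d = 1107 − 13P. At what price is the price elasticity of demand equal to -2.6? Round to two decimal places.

Set −bP/(a − bP) = −2.6 ⇒ bP = 2.6(a − bP) ⇒ bP(1+2.6) = 2.6·a.
P = 2.6·1107/(13·3.6) = 61.50.

61.50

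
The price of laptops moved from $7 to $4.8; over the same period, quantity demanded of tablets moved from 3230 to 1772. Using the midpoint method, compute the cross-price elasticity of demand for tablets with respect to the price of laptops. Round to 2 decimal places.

%ΔQ_x = (1772 − 3230)/[(3230+1772)/2] = -1458/2501 ≈ -0.5830.
%ΔP_y = (4.8 − 7)/[(7+4.8)/2] ≈ -0.3729.
E_xy = -0.5830/-0.3729 ≈ 1.56.
E_xy > 0, so tablets and laptops are substitutes.

1.56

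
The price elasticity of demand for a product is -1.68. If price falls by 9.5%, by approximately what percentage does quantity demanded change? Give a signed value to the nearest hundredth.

%ΔQ ≈ E × %ΔP = (-1.68) × (-9.5%) = 15.96%.

15.96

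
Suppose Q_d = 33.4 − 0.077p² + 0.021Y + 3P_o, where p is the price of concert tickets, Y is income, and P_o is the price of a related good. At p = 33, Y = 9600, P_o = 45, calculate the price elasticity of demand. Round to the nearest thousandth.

-0.586

At the given point, Q_d = 33.4 − 0.077(33)² + 0.021(9600) + 3(45) = 33.4 − 83.853 + 201.6 + 135 = 286.147.
∂Q_d/∂p = −2·0.077·p = -5.082, so E_p = -5.082·(33/286.147) ≈ -0.586.
|E_p| < 1: demand is inelastic.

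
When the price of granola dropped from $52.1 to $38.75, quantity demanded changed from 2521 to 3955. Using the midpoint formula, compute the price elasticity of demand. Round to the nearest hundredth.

-1.51

%ΔQ = (3955 − 2521)/[(2521 + 3955)/2] = 1434/3238 ≈ 0.4429.
%ΔP = (38.75 − 52.1)/[(52.1 + 38.75)/2] = -13.35/45.425 ≈ -0.2939.
Arc elasticity E = %ΔQ/%ΔP ≈ 0.4429/-0.2939 ≈ -1.51.
|E| > 1: demand is elastic over this range.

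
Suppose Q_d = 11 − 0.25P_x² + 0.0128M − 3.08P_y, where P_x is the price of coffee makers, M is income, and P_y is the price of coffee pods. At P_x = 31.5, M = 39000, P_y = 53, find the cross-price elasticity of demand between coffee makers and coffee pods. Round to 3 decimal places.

-1.651

Q_d = 11 − 0.25(31.5)² + 0.0128(39000) − 3.08(53) = 11 − 248.0625 + 499.2 − 163.24 = 98.8975.
∂Q_d/∂P_y = −3.08, so E_xy = -3.08·(53/98.8975) ≈ -1.651.
E_xy < 0: the goods are complements.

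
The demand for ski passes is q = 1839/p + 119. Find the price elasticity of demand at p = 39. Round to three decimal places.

-0.284

At p = 39, q = 166.1538.
dq/dp = −1839/p² = −1.2091.
Point elasticity E = (dq/dp)·(p/q) = -1.2091 × 39/166.1538 ≈ -0.284.
|E| < 1, so demand is inelastic at this price.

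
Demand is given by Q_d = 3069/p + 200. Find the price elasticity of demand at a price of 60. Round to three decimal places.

At p = 60, Q_d = 251.15.
dQ_d/dp = −3069/p² = −0.8525.
Point elasticity E = (dQ_d/dp)·(p/Q_d) = -0.8525 × 60/251.15 ≈ -0.204.
|E| < 1, so demand is inelastic at this price.

-0.204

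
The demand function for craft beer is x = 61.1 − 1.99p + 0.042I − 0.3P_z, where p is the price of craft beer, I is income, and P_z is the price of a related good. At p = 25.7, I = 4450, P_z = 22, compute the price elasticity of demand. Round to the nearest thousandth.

-0.269

At the given point, x = 61.1 − 1.99(25.7) + 0.042(4450) − 0.3(22) = 61.1 − 51.143 + 186.9 − 6.6 = 190.257.
∂x/∂p = −1.99, so E_p = (−1.99)·(25.7/190.257) ≈ -0.269.
|E_p| < 1: demand is inelastic.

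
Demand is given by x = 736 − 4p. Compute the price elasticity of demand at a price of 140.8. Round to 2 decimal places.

-3.26

At p = 140.8, x = 172.8.
dx/dp = −4.
Point elasticity E = (dx/dp)·(p/x) = -4 × 140.8/172.8 ≈ -3.26.
|E| > 1, so demand is elastic at this price.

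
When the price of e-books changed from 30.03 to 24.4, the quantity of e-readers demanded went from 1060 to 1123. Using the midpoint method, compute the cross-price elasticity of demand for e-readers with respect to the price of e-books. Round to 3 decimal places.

-0.279

%ΔQ_x = (1123 − 1060)/[(1060+1123)/2] = 63/1091.5 ≈ 0.0577.
%ΔP_y = (24.4 − 30.03)/[(30.03+24.4)/2] ≈ -0.2069.
E_xy = 0.0577/-0.2069 ≈ -0.279.
E_xy < 0, so e-readers and e-books are complements.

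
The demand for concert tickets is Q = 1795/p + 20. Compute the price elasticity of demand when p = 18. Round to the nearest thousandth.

-0.833

At p = 18, Q = 119.7222.
dQ/dp = −1795/p² = −5.5401.
Point elasticity E = (dQ/dp)·(p/Q) = -5.5401 × 18/119.7222 ≈ -0.833.
|E| < 1, so demand is inelastic at this price.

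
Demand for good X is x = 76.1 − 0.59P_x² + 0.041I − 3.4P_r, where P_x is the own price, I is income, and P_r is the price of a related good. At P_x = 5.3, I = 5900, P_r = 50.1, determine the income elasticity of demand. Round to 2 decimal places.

Evaluating quantity at (P_x, I, P_r) gives x = 76.1 − 0.59(5.3)² + 0.041(5900) − 3.4(50.1) = 76.1 − 16.5731 + 241.9 − 170.34 = 131.0869.
∂x/∂I = +0.041, so E_I = 0.041·(5900/131.0869) ≈ 1.85.
E_I > 1: normal good (luxury).

1.85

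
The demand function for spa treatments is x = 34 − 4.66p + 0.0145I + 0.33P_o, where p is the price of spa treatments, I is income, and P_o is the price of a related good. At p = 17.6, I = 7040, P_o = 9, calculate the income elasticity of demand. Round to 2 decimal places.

Evaluating quantity at (p, I, P_o) gives x = 34 − 4.66(17.6) + 0.0145(7040) + 0.33(9) = 34 − 82.016 + 102.08 + 2.97 = 57.034.
∂x/∂I = +0.0145, so E_I = 0.0145·(7040/57.034) ≈ 1.79.
E_I > 1: normal good (luxury).

1.79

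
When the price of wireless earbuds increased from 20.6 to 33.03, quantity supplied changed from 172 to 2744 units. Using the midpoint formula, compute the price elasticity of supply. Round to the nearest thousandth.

%Δq = (2744 − 172)/[(172 + 2744)/2] = 2572/1458 ≈ 1.7641.
%ΔP = (33.03 − 20.6)/[(20.6 + 33.03)/2] = 12.43/26.815 ≈ 0.4635.
Arc elasticity E = %Δq/%ΔP ≈ 1.7641/0.4635 ≈ 3.806.
|E| > 1: supply is elastic over this range.

3.806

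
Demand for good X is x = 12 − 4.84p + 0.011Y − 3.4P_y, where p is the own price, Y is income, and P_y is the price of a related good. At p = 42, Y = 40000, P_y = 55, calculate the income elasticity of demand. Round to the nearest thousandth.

7.129

Substituting, x = 12 − 4.84(42) + 0.011(40000) − 3.4(55) = 12 − 203.28 + 440 − 187 = 61.72.
∂x/∂Y = +0.011, so E_I = 0.011·(40000/61.72) ≈ 7.129.
E_I > 1: normal good (luxury).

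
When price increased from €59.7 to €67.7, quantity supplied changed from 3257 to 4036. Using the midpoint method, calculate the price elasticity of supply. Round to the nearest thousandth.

%Δq = (4036 − 3257)/[(3257 + 4036)/2] = 779/3646.5 ≈ 0.2136.
%Δp = (67.7 − 59.7)/[(59.7 + 67.7)/2] = 8/63.7 ≈ 0.1256.
Arc elasticity E = %Δq/%Δp ≈ 0.2136/0.1256 ≈ 1.701.
|E| > 1: supply is elastic over this range.

1.701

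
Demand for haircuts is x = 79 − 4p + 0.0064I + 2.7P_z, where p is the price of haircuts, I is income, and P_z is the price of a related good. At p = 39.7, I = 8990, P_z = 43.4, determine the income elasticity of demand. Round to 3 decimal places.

0.606

Evaluating quantity at (p, I, P_z) gives x = 79 − 4(39.7) + 0.0064(8990) + 2.7(43.4) = 79 − 158.8 + 57.536 + 117.18 = 94.916.
∂x/∂I = +0.0064, so E_I = 0.0064·(8990/94.916) ≈ 0.606.
E_I ∈ (0,1): normal good (necessity).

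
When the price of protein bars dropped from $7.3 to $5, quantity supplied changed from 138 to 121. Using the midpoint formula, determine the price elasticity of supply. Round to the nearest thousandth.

0.351

%Δq = (121 − 138)/[(138 + 121)/2] = -17/129.5 ≈ -0.1313.
%ΔP = (5 − 7.3)/[(7.3 + 5)/2] = -2.3/6.15 ≈ -0.3740.
Arc elasticity E = %Δq/%ΔP ≈ -0.1313/-0.3740 ≈ 0.351.
|E| < 1: supply is inelastic over this range.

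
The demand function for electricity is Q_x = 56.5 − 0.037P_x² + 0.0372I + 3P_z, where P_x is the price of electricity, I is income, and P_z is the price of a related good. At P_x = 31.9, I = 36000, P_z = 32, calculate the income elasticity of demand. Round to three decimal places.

Q_x = 56.5 − 0.037(31.9)² + 0.0372(36000) + 3(32) = 56.5 − 37.6516 + 1339.2 + 96 = 1454.0484.
∂Q_x/∂I = +0.0372, so E_I = 0.0372·(36000/1454.0484) ≈ 0.921.
E_I ∈ (0,1): normal good (necessity).

0.921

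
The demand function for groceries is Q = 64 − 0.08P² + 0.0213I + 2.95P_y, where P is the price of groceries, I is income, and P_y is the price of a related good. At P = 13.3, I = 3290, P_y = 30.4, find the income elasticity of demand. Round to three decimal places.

0.334

First evaluate Q: 64 − 0.08(13.3)² + 0.0213(3290) + 2.95(30.4) = 64 − 14.1512 + 70.077 + 89.68 = 209.6058.
∂Q/∂I = +0.0213, so E_I = 0.0213·(3290/209.6058) ≈ 0.334.
E_I ∈ (0,1): normal good (necessity).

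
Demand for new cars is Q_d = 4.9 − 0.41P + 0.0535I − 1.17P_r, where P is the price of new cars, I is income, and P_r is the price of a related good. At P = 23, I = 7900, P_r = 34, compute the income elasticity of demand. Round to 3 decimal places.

Substituting, Q_d = 4.9 − 0.41(23) + 0.0535(7900) − 1.17(34) = 4.9 − 9.43 + 422.65 − 39.78 = 378.34.
∂Q_d/∂I = +0.0535, so E_I = 0.0535·(7900/378.34) ≈ 1.117.
E_I > 1: normal good (luxury).

1.117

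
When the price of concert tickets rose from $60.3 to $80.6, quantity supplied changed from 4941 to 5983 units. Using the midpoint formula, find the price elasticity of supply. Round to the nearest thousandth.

0.662

%Δq = (5983 − 4941)/[(4941 + 5983)/2] = 1042/5462 ≈ 0.1908.
%ΔP = (80.6 − 60.3)/[(60.3 + 80.6)/2] = 20.3/70.45 ≈ 0.2881.
Arc elasticity E = %Δq/%ΔP ≈ 0.1908/0.2881 ≈ 0.662.
|E| < 1: supply is inelastic over this range.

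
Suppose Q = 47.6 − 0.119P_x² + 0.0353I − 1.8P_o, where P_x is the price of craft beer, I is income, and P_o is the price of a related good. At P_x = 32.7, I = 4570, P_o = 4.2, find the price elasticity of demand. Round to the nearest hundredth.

-3.43

Substituting, Q = 47.6 − 0.119(32.7)² + 0.0353(4570) − 1.8(4.2) = 47.6 − 127.2455 + 161.321 − 7.56 = 74.1155.
∂Q/∂P_x = −2·0.119·P_x = -7.7826, so E_p = -7.7826·(32.7/74.1155) ≈ -3.43.
|E_p| > 1: demand is elastic.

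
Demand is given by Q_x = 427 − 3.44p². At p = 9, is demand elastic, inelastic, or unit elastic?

At p = 9, Q_x = 148.36.
dQ_x/dp = −2·3.44·p = −61.92.
Point elasticity E = (dQ_x/dp)·(p/Q_x) = -61.92 × 9/148.36 ≈ -3.756.
|E| ≈ 3.756 > 1, so demand is elastic.

elastic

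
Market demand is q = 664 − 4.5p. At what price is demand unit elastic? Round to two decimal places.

73.78

For linear demand q = a − bp, E = −bp/(a − bp). |E| = 1 ⇒ bp = a − bp ⇒ p = a/(2b).
p = 664/(2·4.5) ≈ 73.78.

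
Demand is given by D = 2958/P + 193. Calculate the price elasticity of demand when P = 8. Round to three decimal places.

-0.657

At P = 8, D = 562.75.
dD/dP = −2958/P² = −46.2188.
Point elasticity E = (dD/dP)·(P/D) = -46.2188 × 8/562.75 ≈ -0.657.
|E| < 1, so demand is inelastic at this price.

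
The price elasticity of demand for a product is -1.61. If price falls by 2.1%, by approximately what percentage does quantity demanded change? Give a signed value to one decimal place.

%ΔQ ≈ E × %ΔP = (-1.61) × (-2.1%) ≈ 3.4%.

3.4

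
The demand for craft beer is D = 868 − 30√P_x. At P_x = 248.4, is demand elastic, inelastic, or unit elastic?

At P_x = 248.4, D = 395.1787.
dD/dP_x = −30/(2√P_x) = −30/(2·15.7607).
Point elasticity E = (dD/dP_x)·(P_x/D) = -0.9517 × 248.4/395.1787 ≈ -0.598.
|E| ≈ 0.598 < 1, so demand is inelastic.

inelastic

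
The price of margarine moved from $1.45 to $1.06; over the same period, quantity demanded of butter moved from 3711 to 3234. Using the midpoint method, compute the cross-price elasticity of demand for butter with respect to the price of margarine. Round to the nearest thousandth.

0.442

%ΔQ_x = (3234 − 3711)/[(3711+3234)/2] = -477/3472.5 ≈ -0.1374.
%ΔP_y = (1.06 − 1.45)/[(1.45+1.06)/2] ≈ -0.3108.
E_xy = -0.1374/-0.3108 ≈ 0.442.
E_xy > 0, so butter and margarine are substitutes.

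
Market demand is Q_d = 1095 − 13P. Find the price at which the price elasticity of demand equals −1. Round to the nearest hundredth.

42.12

For linear demand Q_d = a − bP, E = −bP/(a − bP). |E| = 1 ⇒ bP = a − bP ⇒ P = a/(2b).
P = 1095/(2·13) ≈ 42.12.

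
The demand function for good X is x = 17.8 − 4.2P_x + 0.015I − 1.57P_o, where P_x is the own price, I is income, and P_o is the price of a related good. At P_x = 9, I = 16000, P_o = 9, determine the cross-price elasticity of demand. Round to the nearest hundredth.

-0.07

Substituting, x = 17.8 − 4.2(9) + 0.015(16000) − 1.57(9) = 17.8 − 37.8 + 240 − 14.13 = 205.87.
∂x/∂P_o = −1.57, so E_xy = -1.57·(9/205.87) ≈ -0.07.
E_xy < 0: the goods are complements.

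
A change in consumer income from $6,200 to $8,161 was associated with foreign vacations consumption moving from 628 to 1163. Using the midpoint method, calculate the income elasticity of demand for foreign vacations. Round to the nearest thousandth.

2.188

%ΔQ = (1163 − 628)/[(628+1163)/2] = 535/895.5 ≈ 0.5974.
%ΔY = (8,161 − 6,200)/[(6,200+8,161)/2] = 1961/7180.5 ≈ 0.2731.
E_I = %ΔQ/%ΔY ≈ 2.188.
E_I > 1: normal good (luxury).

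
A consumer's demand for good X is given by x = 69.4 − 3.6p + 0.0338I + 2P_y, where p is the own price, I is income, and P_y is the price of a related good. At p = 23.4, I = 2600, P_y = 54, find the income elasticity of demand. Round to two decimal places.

0.49

x = 69.4 − 3.6(23.4) + 0.0338(2600) + 2(54) = 69.4 − 84.24 + 87.88 + 108 = 181.04.
∂x/∂I = +0.0338, so E_I = 0.0338·(2600/181.04) ≈ 0.49.
E_I ∈ (0,1): normal good (necessity).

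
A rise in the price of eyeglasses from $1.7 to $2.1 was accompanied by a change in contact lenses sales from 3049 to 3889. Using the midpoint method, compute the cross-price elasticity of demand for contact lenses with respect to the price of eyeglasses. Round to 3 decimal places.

1.150

%ΔQ_x = (3889 − 3049)/[(3049+3889)/2] = 840/3469 ≈ 0.2421.
%ΔP_y = (2.1 − 1.7)/[(1.7+2.1)/2] ≈ 0.2105.
E_xy = 0.2421/0.2105 ≈ 1.150.
E_xy > 0, so contact lenses and eyeglasses are substitutes.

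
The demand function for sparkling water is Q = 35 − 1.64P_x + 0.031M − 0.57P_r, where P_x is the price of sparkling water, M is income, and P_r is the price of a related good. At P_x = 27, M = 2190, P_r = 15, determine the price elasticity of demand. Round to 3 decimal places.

-0.885

Substituting, Q = 35 − 1.64(27) + 0.031(2190) − 0.57(15) = 35 − 44.28 + 67.89 − 8.55 = 50.06.
∂Q/∂P_x = −1.64, so E_p = (−1.64)·(27/50.06) ≈ -0.885.
|E_p| < 1: demand is inelastic.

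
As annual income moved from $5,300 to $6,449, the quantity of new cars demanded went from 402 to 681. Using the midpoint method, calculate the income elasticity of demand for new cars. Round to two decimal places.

%ΔQ = (681 − 402)/[(402+681)/2] = 279/541.5 ≈ 0.5152.
%ΔI = (6,449 − 5,300)/[(5,300+6,449)/2] = 1149/5874.5 ≈ 0.1956.
E_I = %ΔQ/%ΔI ≈ 2.63.
E_I > 1: normal good (luxury).

2.63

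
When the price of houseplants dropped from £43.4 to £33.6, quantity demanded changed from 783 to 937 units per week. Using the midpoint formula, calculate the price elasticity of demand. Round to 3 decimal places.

-0.703

%Δq = (937 − 783)/[(783 + 937)/2] = 154/860 ≈ 0.1791.
%Δp = (33.6 − 43.4)/[(43.4 + 33.6)/2] = -9.8/38.5 ≈ -0.2545.
Arc elasticity E = %Δq/%Δp ≈ 0.1791/-0.2545 ≈ -0.703.
|E| < 1: demand is inelastic over this range.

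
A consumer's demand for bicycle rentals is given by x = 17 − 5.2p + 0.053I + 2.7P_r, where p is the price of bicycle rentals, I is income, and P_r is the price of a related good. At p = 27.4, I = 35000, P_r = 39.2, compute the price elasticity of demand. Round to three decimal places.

First evaluate x: 17 − 5.2(27.4) + 0.053(35000) + 2.7(39.2) = 17 − 142.48 + 1855 + 105.84 = 1835.36.
∂x/∂p = −5.2, so E_p = (−5.2)·(27.4/1835.36) ≈ -0.078.
|E_p| < 1: demand is inelastic.

-0.078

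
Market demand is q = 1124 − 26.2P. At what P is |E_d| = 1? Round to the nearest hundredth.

For linear demand q = a − bP, E = −bP/(a − bP). |E| = 1 ⇒ bP = a − bP ⇒ P = a/(2b).
P = 1124/(2·26.2) ≈ 21.45.

21.45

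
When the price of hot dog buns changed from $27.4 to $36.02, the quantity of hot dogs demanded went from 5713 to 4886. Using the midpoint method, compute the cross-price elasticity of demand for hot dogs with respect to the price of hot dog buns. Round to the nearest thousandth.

%ΔQ_x = (4886 − 5713)/[(5713+4886)/2] = -827/5299.5 ≈ -0.1561.
%ΔP_y = (36.02 − 27.4)/[(27.4+36.02)/2] ≈ 0.2718.
E_xy = -0.1561/0.2718 ≈ -0.574.
E_xy < 0, so hot dogs and hot dog buns are complements.

-0.574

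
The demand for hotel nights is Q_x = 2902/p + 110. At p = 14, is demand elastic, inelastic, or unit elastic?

At p = 14, Q_x = 317.2857.
dQ_x/dp = −2902/p² = −14.8061.
Point elasticity E = (dQ_x/dp)·(p/Q_x) = -14.8061 × 14/317.2857 ≈ -0.653.
|E| ≈ 0.653 < 1, so demand is inelastic.

inelastic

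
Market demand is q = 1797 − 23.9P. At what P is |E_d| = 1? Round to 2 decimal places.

For linear demand q = a − bP, E = −bP/(a − bP). |E| = 1 ⇒ bP = a − bP ⇒ P = a/(2b).
P = 1797/(2·23.9) ≈ 37.59.

37.59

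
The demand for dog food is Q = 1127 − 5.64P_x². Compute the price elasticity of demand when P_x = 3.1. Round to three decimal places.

At P_x = 3.1, Q = 1072.7996.
dQ/dP_x = −2·5.64·P_x = −34.968.
Point elasticity E = (dQ/dP_x)·(P_x/Q) = -34.968 × 3.1/1072.7996 ≈ -0.101.
|E| < 1, so demand is inelastic at this price.

-0.101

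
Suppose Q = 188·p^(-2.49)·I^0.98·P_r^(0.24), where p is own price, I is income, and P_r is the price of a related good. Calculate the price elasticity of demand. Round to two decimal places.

-2.49

For a Cobb–Douglas (constant-elasticity) form Q = A·p^α·…, the elasticity with respect to p equals the exponent α at every point.
Here the exponent on p is -2.49, so the price elasticity of demand is -2.49.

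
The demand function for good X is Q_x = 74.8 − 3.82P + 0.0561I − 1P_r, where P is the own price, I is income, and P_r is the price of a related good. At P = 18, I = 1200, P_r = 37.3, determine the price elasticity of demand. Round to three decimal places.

-1.907

At the given point, Q_x = 74.8 − 3.82(18) + 0.0561(1200) − 1(37.3) = 74.8 − 68.76 + 67.32 − 37.3 = 36.06.
∂Q_x/∂P = −3.82, so E_p = (−3.82)·(18/36.06) ≈ -1.907.
|E_p| > 1: demand is elastic.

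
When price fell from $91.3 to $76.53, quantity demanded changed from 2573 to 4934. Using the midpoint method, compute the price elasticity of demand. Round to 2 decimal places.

%ΔQ = (4934 − 2573)/[(2573 + 4934)/2] = 2361/3753.5 ≈ 0.6290.
%Δp = (76.53 − 91.3)/[(91.3 + 76.53)/2] = -14.77/83.915 ≈ -0.1760.
Arc elasticity E = %ΔQ/%Δp ≈ 0.6290/-0.1760 ≈ -3.57.
|E| > 1: demand is elastic over this range.

-3.57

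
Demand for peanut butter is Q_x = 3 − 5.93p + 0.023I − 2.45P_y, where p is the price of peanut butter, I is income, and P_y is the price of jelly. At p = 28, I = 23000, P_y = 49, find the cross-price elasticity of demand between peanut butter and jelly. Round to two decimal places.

At the given point, Q_x = 3 − 5.93(28) + 0.023(23000) − 2.45(49) = 3 − 166.04 + 529 − 120.05 = 245.91.
∂Q_x/∂P_y = −2.45, so E_xy = -2.45·(49/245.91) ≈ -0.49.
E_xy < 0: the goods are complements.

-0.49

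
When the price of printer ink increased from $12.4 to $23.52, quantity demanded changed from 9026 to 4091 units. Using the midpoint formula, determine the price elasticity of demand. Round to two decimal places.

%Δq = (4091 − 9026)/[(9026 + 4091)/2] = -4935/6558.5 ≈ -0.7525.
%ΔP = (23.52 − 12.4)/[(12.4 + 23.52)/2] = 11.12/17.96 ≈ 0.6192.
Arc elasticity E = %Δq/%ΔP ≈ -0.7525/0.6192 ≈ -1.22.
|E| > 1: demand is elastic over this range.

-1.22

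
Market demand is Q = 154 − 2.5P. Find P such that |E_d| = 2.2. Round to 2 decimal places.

42.35

Set −bP/(a − bP) = −2.2 ⇒ bP = 2.2(a − bP) ⇒ bP(1+2.2) = 2.2·a.
P = 2.2·154/(2.5·3.2) = 42.35.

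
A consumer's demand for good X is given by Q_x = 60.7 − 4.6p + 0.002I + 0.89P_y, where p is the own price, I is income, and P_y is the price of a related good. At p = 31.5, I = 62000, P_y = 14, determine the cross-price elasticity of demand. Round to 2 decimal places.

0.24

Q_x = 60.7 − 4.6(31.5) + 0.002(62000) + 0.89(14) = 60.7 − 144.9 + 124 + 12.46 = 52.26.
∂Q_x/∂P_y = +0.89, so E_xy = 0.89·(14/52.26) ≈ 0.24.
E_xy > 0: the goods are substitutes.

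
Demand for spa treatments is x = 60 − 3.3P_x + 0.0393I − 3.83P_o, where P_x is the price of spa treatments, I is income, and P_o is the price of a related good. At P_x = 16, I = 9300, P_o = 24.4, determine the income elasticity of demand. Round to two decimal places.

1.31

x = 60 − 3.3(16) + 0.0393(9300) − 3.83(24.4) = 60 − 52.8 + 365.49 − 93.452 = 279.238.
∂x/∂I = +0.0393, so E_I = 0.0393·(9300/279.238) ≈ 1.31.
E_I > 1: normal good (luxury).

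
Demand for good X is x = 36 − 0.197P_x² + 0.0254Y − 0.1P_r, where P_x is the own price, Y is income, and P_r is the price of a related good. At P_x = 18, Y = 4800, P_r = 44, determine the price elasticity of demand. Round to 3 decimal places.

-1.423

Substituting, x = 36 − 0.197(18)² + 0.0254(4800) − 0.1(44) = 36 − 63.828 + 121.92 − 4.4 = 89.692.
∂x/∂P_x = −2·0.197·P_x = -7.092, so E_p = -7.092·(18/89.692) ≈ -1.423.
|E_p| > 1: demand is elastic.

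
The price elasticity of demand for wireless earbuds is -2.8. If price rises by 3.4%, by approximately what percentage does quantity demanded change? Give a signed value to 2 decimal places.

%ΔQ ≈ E × %ΔP = (-2.8) × (3.4%) = -9.52%.

-9.52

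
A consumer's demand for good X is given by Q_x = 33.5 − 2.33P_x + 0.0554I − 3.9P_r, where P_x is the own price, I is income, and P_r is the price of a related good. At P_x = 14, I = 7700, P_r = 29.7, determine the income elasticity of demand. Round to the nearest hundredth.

At the given point, Q_x = 33.5 − 2.33(14) + 0.0554(7700) − 3.9(29.7) = 33.5 − 32.62 + 426.58 − 115.83 = 311.63.
∂Q_x/∂I = +0.0554, so E_I = 0.0554·(7700/311.63) ≈ 1.37.
E_I > 1: normal good (luxury).

1.37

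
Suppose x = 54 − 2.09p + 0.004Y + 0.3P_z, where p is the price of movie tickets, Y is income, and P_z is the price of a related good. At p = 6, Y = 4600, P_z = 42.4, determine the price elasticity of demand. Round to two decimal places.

-0.17

Substituting, x = 54 − 2.09(6) + 0.004(4600) + 0.3(42.4) = 54 − 12.54 + 18.4 + 12.72 = 72.58.
∂x/∂p = −2.09, so E_p = (−2.09)·(6/72.58) ≈ -0.17.
|E_p| < 1: demand is inelastic.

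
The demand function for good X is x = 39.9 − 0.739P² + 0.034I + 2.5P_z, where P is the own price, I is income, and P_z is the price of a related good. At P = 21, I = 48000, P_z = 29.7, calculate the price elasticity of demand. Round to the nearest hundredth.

-0.46

Substituting, x = 39.9 − 0.739(21)² + 0.034(48000) + 2.5(29.7) = 39.9 − 325.899 + 1632 + 74.25 = 1420.251.
∂x/∂P = −2·0.739·P = -31.038, so E_p = -31.038·(21/1420.251) ≈ -0.46.
|E_p| < 1: demand is inelastic.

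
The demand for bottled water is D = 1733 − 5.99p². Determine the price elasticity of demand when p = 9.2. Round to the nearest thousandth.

-0.827

At p = 9.2, D = 1226.0064.
dD/dp = −2·5.99·p = −110.216.
Point elasticity E = (dD/dp)·(p/D) = -110.216 × 9.2/1226.0064 ≈ -0.827.
|E| < 1, so demand is inelastic at this price.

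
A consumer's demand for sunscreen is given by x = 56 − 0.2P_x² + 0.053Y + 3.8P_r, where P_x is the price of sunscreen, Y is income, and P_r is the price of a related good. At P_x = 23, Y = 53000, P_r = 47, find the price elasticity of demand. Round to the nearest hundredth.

First evaluate x: 56 − 0.2(23)² + 0.053(53000) + 3.8(47) = 56 − 105.8 + 2809 + 178.6 = 2937.8.
∂x/∂P_x = −2·0.2·P_x = -9.2, so E_p = -9.2·(23/2937.8) ≈ -0.07.
|E_p| < 1: demand is inelastic.

-0.07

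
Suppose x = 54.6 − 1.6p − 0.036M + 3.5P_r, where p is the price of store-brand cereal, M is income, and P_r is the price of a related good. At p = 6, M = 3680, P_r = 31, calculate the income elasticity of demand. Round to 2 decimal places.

Substituting, x = 54.6 − 1.6(6) − 0.036(3680) + 3.5(31) = 54.6 − 9.6 − 132.48 + 108.5 = 21.02.
∂x/∂M = −0.036, so E_I = -0.036·(3680/21.02) ≈ -6.30.
E_I < 0: inferior good.

-6.30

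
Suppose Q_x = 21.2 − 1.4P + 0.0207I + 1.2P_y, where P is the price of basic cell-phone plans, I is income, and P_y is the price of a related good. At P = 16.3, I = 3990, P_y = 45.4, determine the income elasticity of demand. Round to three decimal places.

First evaluate Q_x: 21.2 − 1.4(16.3) + 0.0207(3990) + 1.2(45.4) = 21.2 − 22.82 + 82.593 + 54.48 = 135.453.
∂Q_x/∂I = +0.0207, so E_I = 0.0207·(3990/135.453) ≈ 0.610.
E_I ∈ (0,1): normal good (necessity).

0.610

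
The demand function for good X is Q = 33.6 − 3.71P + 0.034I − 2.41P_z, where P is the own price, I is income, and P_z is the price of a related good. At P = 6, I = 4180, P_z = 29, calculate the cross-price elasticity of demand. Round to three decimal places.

-0.836

Substituting, Q = 33.6 − 3.71(6) + 0.034(4180) − 2.41(29) = 33.6 − 22.26 + 142.12 − 69.89 = 83.57.
∂Q/∂P_z = −2.41, so E_xy = -2.41·(29/83.57) ≈ -0.836.
E_xy < 0: the goods are complements.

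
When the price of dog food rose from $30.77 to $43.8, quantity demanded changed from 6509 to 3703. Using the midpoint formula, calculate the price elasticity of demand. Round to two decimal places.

%Δq = (3703 − 6509)/[(6509 + 3703)/2] = -2806/5106 ≈ -0.5495.
%Δp = (43.8 − 30.77)/[(30.77 + 43.8)/2] = 13.03/37.285 ≈ 0.3495.
Arc elasticity E = %Δq/%Δp ≈ -0.5495/0.3495 ≈ -1.57.
|E| > 1: demand is elastic over this range.

-1.57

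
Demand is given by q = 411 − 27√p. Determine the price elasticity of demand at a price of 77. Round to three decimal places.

-0.681

At p = 77, q = 174.076.
dq/dp = −27/(2√p) = −27/(2·8.775).
Point elasticity E = (dq/dp)·(p/q) = -1.5385 × 77/174.076 ≈ -0.681.
|E| < 1, so demand is inelastic at this price.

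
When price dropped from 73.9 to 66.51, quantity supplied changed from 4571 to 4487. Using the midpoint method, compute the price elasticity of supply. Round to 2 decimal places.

%ΔQ = (4487 − 4571)/[(4571 + 4487)/2] = -84/4529 ≈ -0.0185.
%ΔP = (66.51 − 73.9)/[(73.9 + 66.51)/2] = -7.39/70.205 ≈ -0.1053.
Arc elasticity E = %ΔQ/%ΔP ≈ -0.0185/-0.1053 ≈ 0.18.
|E| < 1: supply is inelastic over this range.

0.18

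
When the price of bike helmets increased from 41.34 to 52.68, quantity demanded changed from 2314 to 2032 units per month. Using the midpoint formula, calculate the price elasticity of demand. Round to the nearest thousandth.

%ΔQ = (2032 − 2314)/[(2314 + 2032)/2] = -282/2173 ≈ -0.1298.
%Δp = (52.68 − 41.34)/[(41.34 + 52.68)/2] = 11.34/47.01 ≈ 0.2412.
Arc elasticity E = %ΔQ/%Δp ≈ -0.1298/0.2412 ≈ -0.538.
|E| < 1: demand is inelastic over this range.

-0.538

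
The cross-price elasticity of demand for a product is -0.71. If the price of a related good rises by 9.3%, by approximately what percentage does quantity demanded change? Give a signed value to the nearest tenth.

-6.6

%ΔQ ≈ E × %ΔP_y = (-0.71) × (9.3%) ≈ -6.6%.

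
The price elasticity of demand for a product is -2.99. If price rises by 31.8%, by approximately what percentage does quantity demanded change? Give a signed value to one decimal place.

-95.1

%ΔQ ≈ E × %ΔP = (-2.99) × (31.8%) ≈ -95.1%.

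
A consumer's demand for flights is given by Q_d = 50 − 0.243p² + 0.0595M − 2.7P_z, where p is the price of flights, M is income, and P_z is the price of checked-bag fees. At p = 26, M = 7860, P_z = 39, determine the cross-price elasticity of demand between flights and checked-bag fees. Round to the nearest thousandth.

At the given point, Q_d = 50 − 0.243(26)² + 0.0595(7860) − 2.7(39) = 50 − 164.268 + 467.67 − 105.3 = 248.102.
∂Q_d/∂P_z = −2.7, so E_xy = -2.7·(39/248.102) ≈ -0.424.
E_xy < 0: the goods are complements.

-0.424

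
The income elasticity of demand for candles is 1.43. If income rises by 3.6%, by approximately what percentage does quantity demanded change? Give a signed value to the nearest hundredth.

%ΔQ ≈ E × %ΔI = (1.43) × (3.6%) ≈ 5.15%.

5.15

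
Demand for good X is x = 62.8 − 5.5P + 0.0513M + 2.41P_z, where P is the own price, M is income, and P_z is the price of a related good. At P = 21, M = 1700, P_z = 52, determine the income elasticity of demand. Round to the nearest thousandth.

At the given point, x = 62.8 − 5.5(21) + 0.0513(1700) + 2.41(52) = 62.8 − 115.5 + 87.21 + 125.32 = 159.83.
∂x/∂M = +0.0513, so E_I = 0.0513·(1700/159.83) ≈ 0.546.
E_I ∈ (0,1): normal good (necessity).

0.546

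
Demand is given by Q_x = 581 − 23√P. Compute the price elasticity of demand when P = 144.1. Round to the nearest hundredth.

At P = 144.1, Q_x = 304.9042.
dQ_x/dP = −23/(2√P) = −23/(2·12.0042).
Point elasticity E = (dQ_x/dP)·(P/Q_x) = -0.958 × 144.1/304.9042 ≈ -0.45.
|E| < 1, so demand is inelastic at this price.

-0.45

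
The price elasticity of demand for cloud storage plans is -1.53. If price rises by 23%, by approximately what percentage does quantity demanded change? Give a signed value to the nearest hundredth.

-35.19

%ΔQ ≈ E × %ΔP = (-1.53) × (23%) = -35.19%.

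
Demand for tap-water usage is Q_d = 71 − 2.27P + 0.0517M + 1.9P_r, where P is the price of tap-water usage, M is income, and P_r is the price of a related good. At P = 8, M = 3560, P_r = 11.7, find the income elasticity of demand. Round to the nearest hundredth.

Substituting, Q_d = 71 − 2.27(8) + 0.0517(3560) + 1.9(11.7) = 71 − 18.16 + 184.052 + 22.23 = 259.122.
∂Q_d/∂M = +0.0517, so E_I = 0.0517·(3560/259.122) ≈ 0.71.
E_I ∈ (0,1): normal good (necessity).

0.71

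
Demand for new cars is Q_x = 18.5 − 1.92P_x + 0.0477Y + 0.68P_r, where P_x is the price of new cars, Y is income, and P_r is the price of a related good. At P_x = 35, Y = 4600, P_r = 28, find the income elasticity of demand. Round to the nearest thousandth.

1.156

First evaluate Q_x: 18.5 − 1.92(35) + 0.0477(4600) + 0.68(28) = 18.5 − 67.2 + 219.42 + 19.04 = 189.76.
∂Q_x/∂Y = +0.0477, so E_I = 0.0477·(4600/189.76) ≈ 1.156.
E_I > 1: normal good (luxury).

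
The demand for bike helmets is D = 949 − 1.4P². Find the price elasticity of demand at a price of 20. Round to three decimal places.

-2.879

At P = 20, D = 389.
dD/dP = −2·1.4·P = −56.
Point elasticity E = (dD/dP)·(P/D) = -56 × 20/389 ≈ -2.879.
|E| > 1, so demand is elastic at this price.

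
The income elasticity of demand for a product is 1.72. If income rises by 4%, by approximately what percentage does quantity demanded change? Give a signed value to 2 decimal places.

%ΔQ ≈ E × %ΔI = (1.72) × (4%) = 6.88%.

6.88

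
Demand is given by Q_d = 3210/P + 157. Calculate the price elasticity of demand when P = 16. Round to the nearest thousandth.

At P = 16, Q_d = 357.625.
dQ_d/dP = −3210/P² = −12.5391.
Point elasticity E = (dQ_d/dP)·(P/Q_d) = -12.5391 × 16/357.625 ≈ -0.561.
|E| < 1, so demand is inelastic at this price.

-0.561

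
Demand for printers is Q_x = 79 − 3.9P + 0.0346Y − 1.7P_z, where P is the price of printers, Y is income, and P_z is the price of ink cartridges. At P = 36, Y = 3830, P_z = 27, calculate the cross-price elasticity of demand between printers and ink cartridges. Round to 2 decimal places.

Substituting, Q_x = 79 − 3.9(36) + 0.0346(3830) − 1.7(27) = 79 − 140.4 + 132.518 − 45.9 = 25.218.
∂Q_x/∂P_z = −1.7, so E_xy = -1.7·(27/25.218) ≈ -1.82.
E_xy < 0: the goods are complements.

-1.82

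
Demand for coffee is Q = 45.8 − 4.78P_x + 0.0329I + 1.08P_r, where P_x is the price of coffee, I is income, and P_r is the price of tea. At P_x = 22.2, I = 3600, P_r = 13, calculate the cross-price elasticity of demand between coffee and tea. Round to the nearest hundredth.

Q = 45.8 − 4.78(22.2) + 0.0329(3600) + 1.08(13) = 45.8 − 106.116 + 118.44 + 14.04 = 72.164.
∂Q/∂P_r = +1.08, so E_xy = 1.08·(13/72.164) ≈ 0.19.
E_xy > 0: the goods are substitutes.

0.19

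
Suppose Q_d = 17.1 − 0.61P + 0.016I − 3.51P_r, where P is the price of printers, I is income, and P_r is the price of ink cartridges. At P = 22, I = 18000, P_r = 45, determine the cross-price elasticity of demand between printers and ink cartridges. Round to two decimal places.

-1.18

Evaluating quantity at (P, I, P_r) gives Q_d = 17.1 − 0.61(22) + 0.016(18000) − 3.51(45) = 17.1 − 13.42 + 288 − 157.95 = 133.73.
∂Q_d/∂P_r = −3.51, so E_xy = -3.51·(45/133.73) ≈ -1.18.
E_xy < 0: the goods are complements.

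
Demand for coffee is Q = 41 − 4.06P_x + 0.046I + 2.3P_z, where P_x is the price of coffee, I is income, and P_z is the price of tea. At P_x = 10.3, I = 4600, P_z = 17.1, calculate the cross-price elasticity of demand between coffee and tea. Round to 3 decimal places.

0.157

Evaluating quantity at (P_x, I, P_z) gives Q = 41 − 4.06(10.3) + 0.046(4600) + 2.3(17.1) = 41 − 41.818 + 211.6 + 39.33 = 250.112.
∂Q/∂P_z = +2.3, so E_xy = 2.3·(17.1/250.112) ≈ 0.157.
E_xy > 0: the goods are substitutes.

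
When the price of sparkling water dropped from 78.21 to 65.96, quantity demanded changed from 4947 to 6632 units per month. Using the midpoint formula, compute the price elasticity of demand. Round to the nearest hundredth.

-1.71

%ΔQ = (6632 − 4947)/[(4947 + 6632)/2] = 1685/5789.5 ≈ 0.2910.
%ΔP = (65.96 − 78.21)/[(78.21 + 65.96)/2] = -12.25/72.085 ≈ -0.1699.
Arc elasticity E = %ΔQ/%ΔP ≈ 0.2910/-0.1699 ≈ -1.71.
|E| > 1: demand is elastic over this range.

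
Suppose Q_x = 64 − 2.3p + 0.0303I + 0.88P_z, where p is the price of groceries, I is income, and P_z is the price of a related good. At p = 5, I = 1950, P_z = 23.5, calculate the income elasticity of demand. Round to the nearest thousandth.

First evaluate Q_x: 64 − 2.3(5) + 0.0303(1950) + 0.88(23.5) = 64 − 11.5 + 59.085 + 20.68 = 132.265.
∂Q_x/∂I = +0.0303, so E_I = 0.0303·(1950/132.265) ≈ 0.447.
E_I ∈ (0,1): normal good (necessity).

0.447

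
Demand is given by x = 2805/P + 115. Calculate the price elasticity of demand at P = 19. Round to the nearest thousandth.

-0.562

At P = 19, x = 262.6316.
dx/dP = −2805/P² = −7.7701.
Point elasticity E = (dx/dP)·(P/x) = -7.7701 × 19/262.6316 ≈ -0.562.
|E| < 1, so demand is inelastic at this price.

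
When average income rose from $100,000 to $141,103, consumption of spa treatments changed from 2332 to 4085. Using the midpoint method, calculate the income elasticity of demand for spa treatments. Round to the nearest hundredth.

1.60

%ΔQ = (4085 − 2332)/[(2332+4085)/2] = 1753/3208.5 ≈ 0.5464.
%ΔM = (141,103 − 100,000)/[(100,000+141,103)/2] = 41103/120551.5 ≈ 0.3410.
E_I = %ΔQ/%ΔM ≈ 1.60.
E_I > 1: normal good (luxury).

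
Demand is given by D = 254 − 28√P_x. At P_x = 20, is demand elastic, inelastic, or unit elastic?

inelastic

At P_x = 20, D = 128.7802.
dD/dP_x = −28/(2√P_x) = −28/(2·4.4721).
Point elasticity E = (dD/dP_x)·(P_x/D) = -3.1305 × 20/128.7802 ≈ -0.486.
|E| ≈ 0.486 < 1, so demand is inelastic.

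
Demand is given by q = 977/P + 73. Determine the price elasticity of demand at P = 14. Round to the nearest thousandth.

At P = 14, q = 142.7857.
dq/dP = −977/P² = −4.9847.
Point elasticity E = (dq/dP)·(P/q) = -4.9847 × 14/142.7857 ≈ -0.489.
|E| < 1, so demand is inelastic at this price.

-0.489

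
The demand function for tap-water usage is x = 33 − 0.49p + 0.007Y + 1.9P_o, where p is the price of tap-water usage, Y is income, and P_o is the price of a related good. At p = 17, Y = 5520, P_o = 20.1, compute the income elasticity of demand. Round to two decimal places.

Evaluating quantity at (p, Y, P_o) gives x = 33 − 0.49(17) + 0.007(5520) + 1.9(20.1) = 33 − 8.33 + 38.64 + 38.19 = 101.5.
∂x/∂Y = +0.007, so E_I = 0.007·(5520/101.5) ≈ 0.38.
E_I ∈ (0,1): normal good (necessity).

0.38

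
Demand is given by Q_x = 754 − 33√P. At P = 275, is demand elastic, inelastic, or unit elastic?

elastic

At P = 275, Q_x = 206.7569.
dQ_x/dP = −33/(2√P) = −33/(2·16.5831).
Point elasticity E = (dQ_x/dP)·(P/Q_x) = -0.995 × 275/206.7569 ≈ -1.323.
|E| ≈ 1.323 > 1, so demand is elastic.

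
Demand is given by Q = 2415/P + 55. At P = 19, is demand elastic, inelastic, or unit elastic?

At P = 19, Q = 182.1053.
dQ/dP = −2415/P² = −6.6898.
Point elasticity E = (dQ/dP)·(P/Q) = -6.6898 × 19/182.1053 ≈ -0.698.
|E| ≈ 0.698 < 1, so demand is inelastic.

inelastic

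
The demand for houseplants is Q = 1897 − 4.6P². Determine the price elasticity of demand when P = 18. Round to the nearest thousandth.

-7.331

At P = 18, Q = 406.6.
dQ/dP = −2·4.6·P = −165.6.
Point elasticity E = (dQ/dP)·(P/Q) = -165.6 × 18/406.6 ≈ -7.331.
|E| > 1, so demand is elastic at this price.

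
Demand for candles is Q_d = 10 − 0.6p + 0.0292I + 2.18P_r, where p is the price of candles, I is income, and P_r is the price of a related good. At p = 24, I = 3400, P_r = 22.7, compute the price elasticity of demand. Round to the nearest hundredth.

At the given point, Q_d = 10 − 0.6(24) + 0.0292(3400) + 2.18(22.7) = 10 − 14.4 + 99.28 + 49.486 = 144.366.
∂Q_d/∂p = −0.6, so E_p = (−0.6)·(24/144.366) ≈ -0.10.
|E_p| < 1: demand is inelastic.

-0.10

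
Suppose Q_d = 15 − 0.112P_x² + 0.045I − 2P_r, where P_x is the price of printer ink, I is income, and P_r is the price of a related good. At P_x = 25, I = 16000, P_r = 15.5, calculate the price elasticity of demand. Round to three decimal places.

-0.221

At the given point, Q_d = 15 − 0.112(25)² + 0.045(16000) − 2(15.5) = 15 − 70 + 720 − 31 = 634.
∂Q_d/∂P_x = −2·0.112·P_x = -5.6, so E_p = -5.6·(25/634) ≈ -0.221.
|E_p| < 1: demand is inelastic.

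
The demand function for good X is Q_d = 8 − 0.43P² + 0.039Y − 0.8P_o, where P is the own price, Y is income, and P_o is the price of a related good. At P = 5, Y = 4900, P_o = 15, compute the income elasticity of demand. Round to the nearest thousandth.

Substituting, Q_d = 8 − 0.43(5)² + 0.039(4900) − 0.8(15) = 8 − 10.75 + 191.1 − 12 = 176.35.
∂Q_d/∂Y = +0.039, so E_I = 0.039·(4900/176.35) ≈ 1.084.
E_I > 1: normal good (luxury).

1.084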